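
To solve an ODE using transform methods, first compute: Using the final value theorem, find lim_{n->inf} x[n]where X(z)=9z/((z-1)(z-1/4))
Final value theorem: lim x[n]=lim_{z->1} (z-1)*X(z)
(z-1)*X(z)=9z/(z-1/4)
As z->1: 9/(1-1/4)=9/(3/4)=12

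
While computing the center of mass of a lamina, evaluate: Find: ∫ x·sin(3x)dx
By parts: u = x, dv = sin(3x) dx
du = dx, v = -cos(3x)/3
= -x·cos(3x)/3+sin(3x)/3²+C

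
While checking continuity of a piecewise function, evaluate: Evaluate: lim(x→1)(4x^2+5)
Polynomial is continuous, so substitute x = 1:
4·1^2 + 5 = 9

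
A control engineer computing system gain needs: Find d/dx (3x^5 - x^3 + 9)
Power rule: d/dx(ax^n) = n·a·x^(n-1)
Term by term: 15·x^4 - 3·x^2

Answer: 15x^4 - 3x^2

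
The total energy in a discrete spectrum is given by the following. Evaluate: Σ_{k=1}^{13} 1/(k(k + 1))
Partial fractions: 1/(k(k + 1)) = 1/k - 1/(k + 1)
Telescoping sum: 1(1 - 1/14) = 1·13/14

Answer: 13/14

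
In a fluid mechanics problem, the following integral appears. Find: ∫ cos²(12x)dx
Using identity cos²(u) = (1 + cos(2u))/2:
∫ (1 + cos(24x))/2 dx = x/2 + sin(24x)/48 + C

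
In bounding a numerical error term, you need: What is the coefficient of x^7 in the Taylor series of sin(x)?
sin(x)=Σ (-1)^k x^(2k + 1)/(2k + 1)!
For x^7: (-1)^3/7!=-1/5040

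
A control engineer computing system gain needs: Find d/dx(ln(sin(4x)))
Chain rule: d/dx[ln(u)] = u'/u where u = sin(4x)
u' = 4cos(4x)

Answer: (4cos(4x))/(sin(4x))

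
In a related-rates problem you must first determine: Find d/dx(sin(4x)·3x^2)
Product rule: (fg)' = f'g + fg'
f = sin(4x), f' = 4·cos(4x)
g = 3x^2, g' = 6x

Answer: 12·cos(4x)·x^2 + 6·sin(4x)·x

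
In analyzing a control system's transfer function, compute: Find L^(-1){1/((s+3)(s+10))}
Partial fractions: 1/((s+3)(s+10)) = A/(s+3)+B/(s+10)
Cover-up: A = 1/(s+10)|_{s = -3} = 1/7; B = 1/(s+3)|_{s = -10} = -1/7
L^(-1) = (1/7)e^(-3t) - (1/7)e^(-10t)

Answer: (1/7)(e^(-3t) - e^(-10t))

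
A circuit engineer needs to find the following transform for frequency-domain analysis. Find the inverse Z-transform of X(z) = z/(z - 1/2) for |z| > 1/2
Standard pair: z/(z-a) <-> a^n*u[n] for causal signals
With a=1/2: x[n]=(1/2)^n*u[n]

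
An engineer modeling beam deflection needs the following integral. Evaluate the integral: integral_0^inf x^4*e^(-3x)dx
This is a Gamma integral. Substitute u=3x (du=3 dx):
integral_0^inf x^4 * e^(-3x) dx=(1/3^5) integral_0^inf u^4 * e^(-u) du
=Gamma(5)/3^5=4!/3^5=24/243

Answer: 8/81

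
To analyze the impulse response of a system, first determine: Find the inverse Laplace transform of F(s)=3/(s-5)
L^(-1){3/(s-a)} = c·e^(at)
Here a = 5, c = 3

Answer: 3e^(5t)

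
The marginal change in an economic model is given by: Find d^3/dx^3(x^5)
Apply power rule 3 times:
d^1: 5x^4
d^2: 20x^3
d^3: 60x^2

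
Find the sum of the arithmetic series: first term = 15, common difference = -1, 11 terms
Last term: a_n = 15+(11-1)·-1 = 5
Sum = n(a_1+a_n)/2 = 11(15+5)/2 = 110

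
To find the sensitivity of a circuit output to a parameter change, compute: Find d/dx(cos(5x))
Chain rule: d/dx[cos(u)]=-sin(u)·u' where u=5x
u'=5

Answer: -5·sin(5x)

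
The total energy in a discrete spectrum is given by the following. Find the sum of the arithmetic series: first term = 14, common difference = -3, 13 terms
Last term: a_n = 14 + (13 - 1)·-3 = -22
Sum = n(a_1 + a_n)/2 = 13(14 + (-22))/2 = -52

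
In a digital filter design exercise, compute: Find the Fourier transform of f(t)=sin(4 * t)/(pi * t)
sin(W*t)/(pi*t)=(W/pi)*sinc(W*t/pi) is the impulse response of the ideal low-pass filter with cutoff W (here W=4).
Its Fourier transform is a rectangular function:
F(omega)=1 for |omega| < 4, 0 otherwise

Answer: rect(omega/8) [i.e., 1 for |omega| < 4, 0 otherwise]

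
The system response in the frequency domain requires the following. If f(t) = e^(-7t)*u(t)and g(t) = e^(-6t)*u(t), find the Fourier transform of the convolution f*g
By the convolution theorem: F{f * g} = F(omega) * G(omega)
F(omega) = 1/(7 + j * omega), G(omega) = 1/(6 + j * omega)
F{f * g} = 1/((7 + j * omega)(6 + j * omega))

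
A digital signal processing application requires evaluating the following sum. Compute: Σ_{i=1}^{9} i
Using formula: Σ i^1=n(n+1)/2=9·10/2=45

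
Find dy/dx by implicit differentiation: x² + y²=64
Differentiate both sides: 2x+2y·(dy/dx) = 0
Solve: dy/dx = -2x/(2y) = -x/y

Answer: dy/dx = -x/y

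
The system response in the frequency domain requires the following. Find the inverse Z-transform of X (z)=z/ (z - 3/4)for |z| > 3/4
Standard pair: z/(z-a) <-> a^n*u[n] for causal signals
With a=3/4: x[n]=(3/4)^n*u[n]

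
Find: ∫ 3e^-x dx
Since d/dx[e^-x]=- e^-x, we get -3e^-x+C

Answer: -3e^-x+C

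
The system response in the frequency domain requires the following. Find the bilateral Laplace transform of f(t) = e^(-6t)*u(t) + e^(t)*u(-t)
For e^(-6t) * u(t): L = 1/(s + 6), Re(s) > -6
For e^(t) * u(-t): L = -1/(s-1), Re(s) < 1
Combined: F(s) = 1/(s + 6) - 1/(s-1), -6 < Re(s) < 1

Answer: 1/(s + 6) - 1/(s-1), ROC: -6 < Re(s) < 1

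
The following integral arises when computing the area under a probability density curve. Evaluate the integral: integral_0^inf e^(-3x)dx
integral_0^inf e^(-3x) dx=[-1/3 * e^(-3x)]_0^inf
=0 - (-1/3)=1/3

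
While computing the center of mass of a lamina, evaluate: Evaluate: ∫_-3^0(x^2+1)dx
Step 1: Find antiderivative F(x) = (1/3)x^3 + x
Step 2: F(0) - F(-3) = 0 - (-12) = 12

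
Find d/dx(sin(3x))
Chain rule: d/dx[sin(u)] = cos(u)·u' where u = 3x
u' = 3

Answer: 3·cos(3x)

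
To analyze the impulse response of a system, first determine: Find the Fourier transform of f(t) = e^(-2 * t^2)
The Fourier transform of a Gaussian e^(-a * t^2) is sqrt(pi/a) * e^(-omega^2/(4a)).
With a = 2: F(omega) = sqrt(pi/2) * e^(-omega^2/8)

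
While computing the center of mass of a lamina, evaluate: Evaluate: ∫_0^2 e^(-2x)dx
Antiderivative: (1/(-2))e^(-2x)
Evaluate: (1/(-2))(e^-4-1)

Answer: (e^-4-1)/(-2)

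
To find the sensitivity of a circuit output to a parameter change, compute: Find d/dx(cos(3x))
Chain rule: d/dx[cos(u)]=-sin(u)·u' where u=3x
u'=3

Answer: -3·sin(3x)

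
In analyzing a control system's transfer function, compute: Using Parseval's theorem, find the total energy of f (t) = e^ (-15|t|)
Parseval's theorem: E=integral |f(t)|^2 dt=(1/2pi) integral |F(omega)|^2 domega
E=integral_{-inf}^{inf} e^(-30|t|) dt=2 * integral_0^inf e^(-30t) dt=2/(2 * 15)=1/15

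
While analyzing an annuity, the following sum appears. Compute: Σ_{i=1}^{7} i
Using formula: Σ i^1 = n(n + 1)/2 = 7·8/2 = 28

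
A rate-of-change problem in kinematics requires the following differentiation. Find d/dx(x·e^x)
Product rule: (fg)' = f'g+fg'
f = x, f' = 1
g = e^x, g' = e^x

Answer: e^x+x·e^x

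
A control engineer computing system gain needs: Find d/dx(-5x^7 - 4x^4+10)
Power rule: d/dx(ax^n) = n·a·x^(n-1)
Term by term: -35·x^6-16·x^3

Answer: -35x^6-16x^3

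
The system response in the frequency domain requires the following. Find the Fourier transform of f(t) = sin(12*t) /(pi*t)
sin(W * t)/(pi * t)=(W/pi) * sinc(W * t/pi) is the impulse response of the ideal low-pass filter with cutoff W (here W=12).
Its Fourier transform is a rectangular function:
F(omega)=1 for |omega| < 12, 0 otherwise

Answer: rect(omega/24) [i.e., 1 for |omega| < 12, 0 otherwise]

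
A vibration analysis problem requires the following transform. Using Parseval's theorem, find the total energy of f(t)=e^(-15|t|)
Parseval's theorem: E = integral |f(t)|^2 dt = (1/2pi) integral |F(omega)|^2 domega
E = integral_{-inf}^{inf} e^(-30|t|) dt = 2*integral_0^inf e^(-30t) dt = 2/(2*15) = 1/15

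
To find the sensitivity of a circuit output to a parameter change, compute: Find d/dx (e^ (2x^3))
Chain rule: d/dx[e^u] = e^u · u' where u = 2x^3
u' = 6x^2

Answer: 6x^2·e^(2x^3)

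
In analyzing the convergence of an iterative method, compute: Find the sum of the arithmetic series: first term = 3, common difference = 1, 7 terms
Last term: a_n=3 + (7 - 1)·1=9
Sum=n(a_1 + a_n)/2=7(3 + 9)/2=42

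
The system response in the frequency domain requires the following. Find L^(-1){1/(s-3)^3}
L^(-1){1/(s-a)^n} = t^(n-1)·e^(at)/(n-1)!
Here a = 3, n = 3: t^2·e^(3t)/2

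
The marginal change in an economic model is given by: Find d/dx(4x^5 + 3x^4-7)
Power rule: d/dx(ax^n)=n·a·x^(n-1)
Term by term: 20·x^4 + 12·x^3

Answer: 20x^4 + 12x^3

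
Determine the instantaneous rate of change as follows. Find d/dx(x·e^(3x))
Product rule: (fg)' = f'g+fg'
f = x, f' = 1
g = e^(3x), g' = 3·e^(3x)

Answer: e^(3x)+3x·e^(3x)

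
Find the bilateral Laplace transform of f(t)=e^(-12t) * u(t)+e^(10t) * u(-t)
For e^(-12t) * u(t): L = 1/(s+12), Re(s) > -12
For e^(10t) * u(-t): L = -1/(s-10), Re(s) < 10
Combined: F(s) = 1/(s+12)-1/(s-10), -12 < Re(s) < 10

Answer: 1/(s+12)-1/(s-10), ROC: -12 < Re(s) < 10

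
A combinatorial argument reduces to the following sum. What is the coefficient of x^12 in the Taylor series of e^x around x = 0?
Taylor series of e^x = Σ x^n/n!
Coefficient of x^12 = 1/12! = 1/479001600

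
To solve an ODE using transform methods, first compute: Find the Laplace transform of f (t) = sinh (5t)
L{sinh(at)}=a/(s²-a²)
L{sinh(5t)}=5/(s²-25)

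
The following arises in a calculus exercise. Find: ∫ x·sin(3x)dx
By parts: u=x, dv=sin(3x) dx
du=dx, v=-cos(3x)/3
=-x·cos(3x)/3 + sin(3x)/3² + C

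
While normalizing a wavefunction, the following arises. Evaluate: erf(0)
erf(0)=0 (error function is odd and erf(0)=0 by definition)

Answer: 0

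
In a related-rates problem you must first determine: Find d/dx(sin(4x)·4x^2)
Product rule: (fg)'=f'g + fg'
f=sin(4x), f'=4·cos(4x)
g=4x^2, g'=8x

Answer: 16·cos(4x)·x^2 + 8·sin(4x)·x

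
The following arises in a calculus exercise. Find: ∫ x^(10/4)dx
Power rule: ∫ x^(5/2) dx = x^(7/2)/(7/2)+C

Answer: (2/7)·x^(7/2)+C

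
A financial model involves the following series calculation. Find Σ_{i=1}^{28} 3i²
=3·n(n + 1)(2n + 1)/6=3·28·29·57/6=23142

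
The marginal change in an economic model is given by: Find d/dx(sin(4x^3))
Chain rule: d/dx[sin(u)]=cos(u)·u' where u=4x^3
u'=12x^2

Answer: 12x^2·cos(4x^3)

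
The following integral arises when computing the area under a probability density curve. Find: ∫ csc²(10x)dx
Since d/dx[-cot(10x)]=10csc²(10x), integral=-cot(10x)/10 + C

Answer: (-1/10)cot(10x) + C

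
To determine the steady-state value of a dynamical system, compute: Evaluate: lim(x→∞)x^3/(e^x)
Apply L'Hôpital 3 times (∞/∞ each time):
Eventually get 3!/(e^x) → 0

Answer: 0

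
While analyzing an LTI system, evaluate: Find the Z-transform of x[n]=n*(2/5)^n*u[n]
Using the property Z{n * a^n * u[n]}=az/(z-a)^2
With a=2/5: X(z)=(2/5)z/(z - 2/5)^2, |z| > 2/5

Answer: (2/5)z/(z - 2/5)^2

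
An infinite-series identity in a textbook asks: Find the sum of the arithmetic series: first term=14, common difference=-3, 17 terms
Last term: a_n = 14 + (17 - 1)·-3 = -34
Sum = n(a_1 + a_n)/2 = 17(14 + (-34))/2 = -170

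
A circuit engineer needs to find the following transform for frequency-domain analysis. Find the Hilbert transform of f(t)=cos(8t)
The Hilbert transform shifts each frequency component by -pi/2.
H{cos(wt)}=sin(wt)
With w=8: H{cos(8t)}=sin(8t)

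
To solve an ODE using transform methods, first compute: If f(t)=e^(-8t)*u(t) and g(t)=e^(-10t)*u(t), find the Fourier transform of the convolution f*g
By the convolution theorem: F{f * g} = F(omega) * G(omega)
F(omega) = 1/(8+j * omega), G(omega) = 1/(10+j * omega)
F{f * g} = 1/((8+j * omega)(10+j * omega))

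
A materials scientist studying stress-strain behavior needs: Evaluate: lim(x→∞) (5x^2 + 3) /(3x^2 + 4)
Divide numerator and denominator by x^2:
lim (5+3/x^2)/(3+4/x^2)=5/3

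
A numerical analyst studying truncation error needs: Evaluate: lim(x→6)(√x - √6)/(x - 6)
Multiply by conjugate (√x+√6)/(√x+√6):
= (x - 6)/((x - 6)(√x+√6)) = 1/(√x+√6)
As x → 6: 1/(2√6)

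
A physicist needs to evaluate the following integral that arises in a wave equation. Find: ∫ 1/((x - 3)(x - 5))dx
Partial fractions: 1/((x-3)(x-5))=A/(x-3)+B/(x-5)
A=-1/2, B=1/2
∫ [-1/2· 1/(x-3)+1/2· 1/(x-5)] dx
=(1/2)[ln|x-5| - ln|x-3|]+C

Answer: (1/2)·ln|(x-5)/(x-3)|+C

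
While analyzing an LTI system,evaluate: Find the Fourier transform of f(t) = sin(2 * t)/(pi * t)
sin(W*t)/(pi*t) = (W/pi)*sinc(W*t/pi) is the impulse response of the ideal low-pass filter with cutoff W (here W = 2).
Its Fourier transform is a rectangular function:
F(omega) = 1 for |omega| < 2, 0 otherwise

Answer: rect(omega/4) [i.e., 1 for |omega| < 2, 0 otherwise]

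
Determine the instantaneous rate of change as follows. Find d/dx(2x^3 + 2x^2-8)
Power rule: d/dx(ax^n)=n·a·x^(n-1)
Term by term: 6·x^2+4·x

Answer: 6x^2+4x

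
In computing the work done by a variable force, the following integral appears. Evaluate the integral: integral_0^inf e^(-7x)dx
integral_0^inf e^(-7x) dx=[-1/7 * e^(-7x)]_0^inf
=0 - (-1/7)=1/7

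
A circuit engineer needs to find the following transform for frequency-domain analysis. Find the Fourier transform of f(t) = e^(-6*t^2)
The Fourier transform of a Gaussian e^(-a*t^2) is sqrt(pi/a)*e^(-omega^2/(4a)).
With a = 6: F(omega) = sqrt(pi/6)*e^(-omega^2/24)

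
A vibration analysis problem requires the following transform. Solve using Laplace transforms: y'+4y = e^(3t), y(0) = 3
Take L: sY - 3 + 4Y = 1/(s-3)
Y(s + 4) = 1/(s-3) + 3
Y = 1/((s-3)(s + 4)) + 3/(s + 4)
Partial fractions: 1/((s-3)(s + 4)) = (1/7)/(s-3) - (1/7)/(s + 4)
So Y = (1/7)/(s-3) + (20/7)/(s + 4)
Inverse Laplace transform (L^(-1){1/(s-3)} = e^(3t), L^(-1){1/(s + 4)} = e^(-4t)):

Answer: y(t) = (1/7)·e^(3t) + (20/7)·e^(-4t)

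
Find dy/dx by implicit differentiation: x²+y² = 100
Differentiate both sides: 2x + 2y·(dy/dx)=0
Solve: dy/dx=-2x/(2y)=-x/y

Answer: dy/dx=-x/y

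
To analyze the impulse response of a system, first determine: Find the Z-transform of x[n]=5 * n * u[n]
Z{n*u[n]} = z/(z-1)^2
By linearity: Z{5*n*u[n]} = 5z/(z-1)^2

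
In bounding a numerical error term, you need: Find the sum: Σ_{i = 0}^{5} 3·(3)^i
Geometric series: S = a(1 - r^n)/(1 - r)
a = 3, r = 3, n = 6
S = 3(1 - 729)/-2 = 1092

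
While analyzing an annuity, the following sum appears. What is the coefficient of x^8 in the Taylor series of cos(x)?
cos(x)=Σ (-1)^k x^(2k)/(2k)!
For x^8: (-1)^4/8!=1/40320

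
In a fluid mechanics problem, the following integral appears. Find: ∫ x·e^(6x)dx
Integration by parts: u = x, dv = e^(6x) dx
du = dx, v = e^(6x)/6
= x·e^(6x)/6 - ∫ e^(6x)/6 dx
= x·e^(6x)/6 - e^(6x)/36 + C

Answer: e^(6x)(x/6 - 1/36) + C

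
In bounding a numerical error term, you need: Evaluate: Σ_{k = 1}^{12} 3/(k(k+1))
Partial fractions: 3/(k(k + 1)) = 3/k - 3/(k + 1)
Telescoping sum: 3(1 - 1/13) = 3·12/13

Answer: 36/13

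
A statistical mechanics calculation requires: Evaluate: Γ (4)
Γ(n)=(n-1)! for positive integers
Γ(4)=3!=6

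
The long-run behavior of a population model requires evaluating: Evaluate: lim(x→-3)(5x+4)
Polynomial is continuous, so substitute x = -3:
5·(-3)+4 = -11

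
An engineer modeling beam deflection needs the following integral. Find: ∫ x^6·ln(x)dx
By parts: u=ln(x), dv=x^6 dx
du=1/x dx, v=x^7/7
=x^7·ln(x)/7 - ∫ x^6/7 dx
=x^7·ln(x)/7 - x^7/49 + C

Answer: x^7(ln(x)/7 - 1/49) + C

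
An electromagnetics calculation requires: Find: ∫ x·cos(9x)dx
By parts: u=x, dv=cos(9x) dx
du=dx, v=sin(9x)/9
=x·sin(9x)/9+cos(9x)/9²+C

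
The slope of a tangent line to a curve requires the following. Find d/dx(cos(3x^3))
Chain rule: d/dx[cos(u)] = -sin(u)·u' where u = 3x^3
u' = 9x^2

Answer: -9x^2·sin(3x^3)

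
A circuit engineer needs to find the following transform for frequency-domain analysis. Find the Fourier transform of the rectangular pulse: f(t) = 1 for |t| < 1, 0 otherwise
F(omega)=integral from -1 to 1 of e^(-j * omega * t) dt
=2 * sin(1 * omega)/omega=2 * sinc(1 * omega/pi)

Answer: 2 * sin(1 * omega)/omega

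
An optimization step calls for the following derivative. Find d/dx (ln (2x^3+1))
Chain rule: d/dx[ln(u)]=u'/u where u=2x^3+1
u'=6x^2

Answer: (6x^2)/(2x^3+1)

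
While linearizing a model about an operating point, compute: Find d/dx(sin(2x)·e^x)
Product rule: (fg)' = f'g + fg'
f = sin(2x), f' = 2·cos(2x)
g = e^x, g' = e^x

Answer: 2·cos(2x)·e^x + sin(2x)·e^x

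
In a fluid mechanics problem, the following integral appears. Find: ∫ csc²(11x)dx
Since d/dx[-cot(11x)] = 11csc²(11x), integral = -cot(11x)/11+C

Answer: (-1/11)cot(11x)+C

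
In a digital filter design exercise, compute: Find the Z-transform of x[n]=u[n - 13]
Using the time-shift property: Z{u[n-13]} = z^(-13) * z/(z-1)
= z^(-12)/(z-1)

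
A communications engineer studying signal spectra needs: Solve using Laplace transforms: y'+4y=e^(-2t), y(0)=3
Take L: sY - 3 + 4Y = 1/(s + 2)
Y(s + 4) = 1/(s + 2) + 3
Y = 1/((s + 2)(s + 4)) + 3/(s + 4)
Partial fractions: 1/((s + 2)(s + 4)) = (1/2)/(s + 2) - (1/2)/(s + 4)
So Y = (1/2)/(s + 2) + (5/2)/(s + 4)
Inverse Laplace transform (L^(-1){1/(s + 2)} = e^(-2t), L^(-1){1/(s + 4)} = e^(-4t)):

Answer: y(t) = (1/2)·e^(-2t) + (5/2)·e^(-4t)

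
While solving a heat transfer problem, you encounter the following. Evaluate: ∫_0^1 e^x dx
Antiderivative: e^x
Evaluate: (e^1-1)

Answer: e^1-1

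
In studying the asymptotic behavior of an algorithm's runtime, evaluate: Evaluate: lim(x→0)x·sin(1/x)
Squeeze theorem: -|x| ≤ x·sin(1/x) ≤ |x|
Since x → 0 as x → 0, by squeeze theorem the limit is 0

Answer: 0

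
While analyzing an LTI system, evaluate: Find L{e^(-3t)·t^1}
First shifting: L{e^(at)f(t)}=F(s-a)
L{t^1}=1/s^2
Shift s → s + 3: 1/(s + 3)^2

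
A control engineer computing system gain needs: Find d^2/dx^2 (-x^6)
Apply power rule 2 times:
d^1: -6x^5
d^2: -30x^4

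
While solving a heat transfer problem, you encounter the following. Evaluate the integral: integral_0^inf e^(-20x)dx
integral_0^inf e^(-20x) dx = [-1/20*e^(-20x)]_0^inf
= 0 - (-1/20) = 1/20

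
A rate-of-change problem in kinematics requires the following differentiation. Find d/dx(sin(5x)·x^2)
Product rule: (fg)'=f'g+fg'
f=sin(5x), f'=5·cos(5x)
g=x^2, g'=2x

Answer: 5·cos(5x)·x^2+2·sin(5x)·x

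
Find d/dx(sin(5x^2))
Chain rule: d/dx[sin(u)] = cos(u)·u' where u = 5x^2
u' = 10x

Answer: 10x·cos(5x^2)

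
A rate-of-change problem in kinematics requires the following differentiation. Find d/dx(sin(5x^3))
Chain rule: d/dx[sin(u)]=cos(u)·u' where u=5x^3
u'=15x^2

Answer: 15x^2·cos(5x^3)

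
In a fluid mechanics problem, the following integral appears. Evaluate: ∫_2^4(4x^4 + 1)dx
Step 1: Find antiderivative F(x) = (4/5)x^5 + x
Step 2: F(4) - F(2) = 4116/5 - (138/5) = 3978/5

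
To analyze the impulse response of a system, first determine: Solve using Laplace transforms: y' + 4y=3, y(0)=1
Take L of both sides: sY(s) - 1 + 4Y(s) = 3/s
Y(s)(s + 4) = 3/s + 1
Y(s) = 3/(s(s + 4)) + 1/(s + 4)
Partial fractions: 3/(s(s + 4)) = (3/4)/s - (3/4)/(s + 4)
So Y(s) = (3/4)/s + (1/4)/(s + 4)
Inverse transform (L^(-1){1/s} = 1, L^(-1){1/(s + 4)} = e^(-4t)):

Answer: y(t) = 3/4 + (1/4)·e^(-4t)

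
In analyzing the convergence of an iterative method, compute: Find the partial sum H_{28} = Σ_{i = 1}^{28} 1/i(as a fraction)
H_28=1+1/2+1/3+...+1/28
=315404588903/80313433200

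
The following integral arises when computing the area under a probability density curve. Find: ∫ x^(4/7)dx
Power rule: ∫ x^(4/7) dx=x^(11/7)/(11/7)+C

Answer: (7/11)·x^(11/7)+C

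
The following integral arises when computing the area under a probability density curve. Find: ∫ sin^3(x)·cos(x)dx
Let u=sin(x), du=cos(x) dx
∫ u^3 du=u^4/4+C

Answer: sin^4(x)/4+C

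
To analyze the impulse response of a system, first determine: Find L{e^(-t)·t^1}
First shifting: L{e^(at)f(t)} = F(s-a)
L{t^1} = 1/s^2
Shift s → s + 1: 1/(s + 1)^2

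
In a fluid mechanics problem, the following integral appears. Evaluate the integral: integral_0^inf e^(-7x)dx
integral_0^inf e^(-7x) dx = [-1/7*e^(-7x)]_0^inf
= 0 - (-1/7) = 1/7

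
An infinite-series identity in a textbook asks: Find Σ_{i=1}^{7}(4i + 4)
= 4·Σ i + 4·7 = 4·28 + 28 = 140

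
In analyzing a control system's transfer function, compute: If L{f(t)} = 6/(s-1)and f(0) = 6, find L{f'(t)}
L{f'(t)}=s·F(s) - f(0)=6s/(s-1) - 6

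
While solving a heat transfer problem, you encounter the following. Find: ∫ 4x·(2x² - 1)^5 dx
Let u=2x² - 1, du=4x dx
∫ u^5 du=u^6/6+C

Answer: (2x² - 1)^6/6+C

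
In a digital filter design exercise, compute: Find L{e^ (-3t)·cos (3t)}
First shifting: L{e^(at)f(t)} = F(s-a)
L{cos(3t)} = s/(s²+9)
Shift: (s+3)/((s+3)²+9)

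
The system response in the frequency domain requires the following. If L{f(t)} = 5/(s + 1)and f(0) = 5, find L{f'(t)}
L{f'(t)} = s·F(s) - f(0) = 5s/(s + 1) - 5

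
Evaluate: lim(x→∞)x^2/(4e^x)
Apply L'Hôpital 2 times (∞/∞ each time):
Eventually get 2!/(4e^x) → 0

Answer: 0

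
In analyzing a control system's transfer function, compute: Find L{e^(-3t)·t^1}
First shifting: L{e^(at)f(t)}=F(s-a)
L{t^1}=1/s^2
Shift s → s+3: 1/(s+3)^2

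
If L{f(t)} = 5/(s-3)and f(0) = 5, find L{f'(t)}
L{f'(t)} = s·F(s) - f(0) = 5s/(s-3)-5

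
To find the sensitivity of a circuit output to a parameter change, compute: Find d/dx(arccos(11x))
d/dx[arccos(u)] = -u'/√(1-u²), u = 11x, u' = 11

Answer: -11/√(1 - 121x²)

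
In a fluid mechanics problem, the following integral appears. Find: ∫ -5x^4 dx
Using power rule: ∫ -5x^4 dx = -5/5 x^5 + C = -x^5 + C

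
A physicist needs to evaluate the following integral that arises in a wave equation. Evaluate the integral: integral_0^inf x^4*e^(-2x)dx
This is a Gamma integral. Substitute u=2x (du=2 dx):
integral_0^inf x^4*e^(-2x) dx=(1/2^5) integral_0^inf u^4*e^(-u) du
=Gamma(5)/2^5=4!/2^5=24/32

Answer: 3/4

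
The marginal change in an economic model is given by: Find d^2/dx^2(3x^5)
Apply power rule 2 times:
d^1: 15x^4
d^2: 60x^3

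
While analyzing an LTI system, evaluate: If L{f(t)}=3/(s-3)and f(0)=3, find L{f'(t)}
L{f'(t)}=s·F(s) - f(0)=3s/(s-3)-3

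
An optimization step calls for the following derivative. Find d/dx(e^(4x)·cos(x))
Product rule: (fg)'=f'g + fg'
f=e^(4x), f'=4·e^(4x)
g=cos(x), g'=-sin(x)

Answer: 4·e^(4x)·cos(x) - e^(4x)·sin(x)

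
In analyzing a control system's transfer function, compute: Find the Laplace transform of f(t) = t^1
L{t^n} = n!/s^(n + 1)
L{t^1} = 1!/s^2 = 1/s^2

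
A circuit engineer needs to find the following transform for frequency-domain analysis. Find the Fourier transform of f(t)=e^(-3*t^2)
The Fourier transform of a Gaussian e^(-a * t^2) is sqrt(pi/a) * e^(-omega^2/(4a)).
With a = 3: F(omega) = sqrt(pi/3) * e^(-omega^2/12)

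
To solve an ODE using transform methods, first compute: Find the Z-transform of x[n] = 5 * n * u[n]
Z{n * u[n]}=z/(z-1)^2
By linearity: Z{5 * n * u[n]}=5z/(z-1)^2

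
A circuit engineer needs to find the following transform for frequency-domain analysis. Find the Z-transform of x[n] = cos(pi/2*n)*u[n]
Z{cos(w0 * n) * u[n]} = z(z - cos(w0))/(z^2-2z * cos(w0)+1)
With w0 = pi/2: X(z) = z(z - cos(pi/2))/(z^2-2z * cos(pi/2)+1)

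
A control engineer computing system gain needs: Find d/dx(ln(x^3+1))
Chain rule: d/dx[ln(u)]=u'/u where u=x^3+1
u'=3x^2

Answer: (3x^2)/(x^3+1)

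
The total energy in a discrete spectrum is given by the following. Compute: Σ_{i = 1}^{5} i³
Using formula: Σ i^3 = [n(n + 1)/2]² = [5·6/2]² = 225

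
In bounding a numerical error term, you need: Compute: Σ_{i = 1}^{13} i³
Using formula: Σ i^3=[n(n + 1)/2]²=[13·14/2]²=8281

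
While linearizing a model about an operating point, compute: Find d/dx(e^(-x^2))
Chain rule: d/dx[e^u] = e^u · u' where u = -x^2
u' = -2x

Answer: -2x·e^(-x^2)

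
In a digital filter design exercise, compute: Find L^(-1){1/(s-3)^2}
L^(-1){1/(s-a)^n} = t^(n-1)·e^(at)/(n-1)!
Here a = 3, n = 2: t^1·e^(3t)/1

Answer: t·e^(3t)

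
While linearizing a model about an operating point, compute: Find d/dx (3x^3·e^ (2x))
Product rule: (fg)'=f'g + fg'
f=3x^3, f'=9x^2
g=e^(2x), g'=2·e^(2x)

Answer: 9x^2·e^(2x) + 6x^3·e^(2x)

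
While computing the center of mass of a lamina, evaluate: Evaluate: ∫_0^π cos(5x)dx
Antiderivative: sin(5x)/5
Evaluate at bounds: [sin(5·π)/5] - [sin(5·0)/5]
=((0) - (0))/5=0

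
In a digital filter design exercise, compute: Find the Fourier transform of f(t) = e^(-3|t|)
Using the standard pair: F{e^(-a|t|)}=2a/(a^2 + omega^2)
With a=3: F(omega)=6/(9 + omega^2)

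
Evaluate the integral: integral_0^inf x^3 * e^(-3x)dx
This is a Gamma integral. Substitute u=3x (du=3 dx):
integral_0^inf x^3*e^(-3x) dx=(1/3^4) integral_0^inf u^3*e^(-u) du
=Gamma(4)/3^4=3!/3^4=6/81

Answer: 2/27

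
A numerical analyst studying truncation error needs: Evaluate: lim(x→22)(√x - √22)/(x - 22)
Multiply by conjugate (√x + √22)/(√x + √22):
= (x - 22)/((x - 22)(√x + √22)) = 1/(√x + √22)
As x → 22: 1/(2√22)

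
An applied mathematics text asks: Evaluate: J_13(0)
J_n(0)=0 for all n > 0 (Bessel function of first kind)
J_13(0)=0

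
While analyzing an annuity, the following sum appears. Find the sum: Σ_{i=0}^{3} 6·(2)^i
Geometric series: S=a(1 - r^n)/(1 - r)
a=6, r=2, n=4
S=6(1 - 16)/-1=90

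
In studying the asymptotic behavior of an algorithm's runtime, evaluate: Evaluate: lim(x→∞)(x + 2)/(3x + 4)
Divide numerator and denominator by x:
lim (1 + 2/x)/(3 + 4/x) = 1/3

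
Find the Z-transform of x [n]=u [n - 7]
Using the time-shift property: Z{u[n-7]}=z^(-7) * z/(z-1)
=z^(-6)/(z-1)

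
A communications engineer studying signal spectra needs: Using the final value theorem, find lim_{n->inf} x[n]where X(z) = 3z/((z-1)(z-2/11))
Final value theorem: lim x[n] = lim_{z->1} (z-1) * X(z)
(z-1) * X(z) = 3z/(z-2/11)
As z->1: 3/(1 - 2/11) = 3/(9/11) = 11/3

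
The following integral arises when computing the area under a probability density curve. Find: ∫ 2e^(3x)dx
Since d/dx[e^(3x)] = 3e^(3x), we get 2/3 e^(3x)+C

Answer: (2/3)e^(3x)+C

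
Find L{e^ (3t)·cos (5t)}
First shifting: L{e^(at)f(t)}=F(s-a)
L{cos(5t)}=s/(s² + 25)
Shift: (s-3)/((s-3)² + 25)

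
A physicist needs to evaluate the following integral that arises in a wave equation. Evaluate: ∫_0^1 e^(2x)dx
Antiderivative: (1/2)e^(2x)
Evaluate: (1/2)(e^2-1)

Answer: (e^2-1)/2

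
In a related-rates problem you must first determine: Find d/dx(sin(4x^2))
Chain rule: d/dx[sin(u)] = cos(u)·u' where u = 4x^2
u' = 8x

Answer: 8x·cos(4x^2)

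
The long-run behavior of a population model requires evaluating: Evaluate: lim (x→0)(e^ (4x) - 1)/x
L'Hôpital (0/0): lim 4e^(4x)/1=4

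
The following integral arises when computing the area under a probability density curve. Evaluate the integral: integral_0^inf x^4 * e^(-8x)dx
This is a Gamma integral. Substitute u=8x (du=8 dx):
integral_0^inf x^4*e^(-8x) dx=(1/8^5) integral_0^inf u^4*e^(-u) du
=Gamma(5)/8^5=4!/8^5=24/32768

Answer: 3/4096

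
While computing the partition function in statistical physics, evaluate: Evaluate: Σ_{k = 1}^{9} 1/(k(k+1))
Partial fractions: 1/(k(k + 1))=1/k - 1/(k + 1)
Telescoping sum: 1(1 - 1/10)=1·9/10

Answer: 9/10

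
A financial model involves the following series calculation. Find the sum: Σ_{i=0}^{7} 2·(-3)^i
Geometric series: S=a(1 - r^n)/(1 - r)
a=2, r=-3, n=8
S=2(1-6561)/4=-3280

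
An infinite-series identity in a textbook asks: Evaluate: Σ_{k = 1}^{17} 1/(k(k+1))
Partial fractions: 1/(k(k+1)) = 1/k - 1/(k+1)
Telescoping sum: 1(1-1/18) = 1·17/18

Answer: 17/18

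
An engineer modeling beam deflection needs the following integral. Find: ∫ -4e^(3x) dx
Since d/dx[e^(3x)]=3e^(3x), we get -4/3 e^(3x) + C

Answer: (-4/3)e^(3x) + C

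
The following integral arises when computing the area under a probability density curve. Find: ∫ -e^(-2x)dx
Since d/dx[e^(-2x)]=-2e^(-2x), we get 1/2 e^(-2x) + C

Answer: (1/2)e^(-2x) + C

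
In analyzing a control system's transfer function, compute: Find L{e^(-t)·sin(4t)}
First shifting: L{e^(at)f(t)} = F(s-a)
L{sin(4t)} = 4/(s² + 16)
Shift: 4/((s + 1)² + 16)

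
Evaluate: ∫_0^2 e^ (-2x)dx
Antiderivative: (1/(-2))e^(-2x)
Evaluate: (1/(-2))(e^-4 - 1)

Answer: (e^-4 - 1)/(-2)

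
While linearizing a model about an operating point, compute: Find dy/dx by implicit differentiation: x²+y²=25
Differentiate both sides: 2x+2y·(dy/dx) = 0
Solve: dy/dx = -2x/(2y) = -x/y

Answer: dy/dx = -x/y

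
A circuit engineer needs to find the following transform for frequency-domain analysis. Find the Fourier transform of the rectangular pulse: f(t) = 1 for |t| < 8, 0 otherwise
F(omega)=integral from -8 to 8 of e^(-j*omega*t) dt
=2*sin(8*omega)/omega=16*sinc(8*omega/pi)

Answer: 2*sin(8*omega)/omega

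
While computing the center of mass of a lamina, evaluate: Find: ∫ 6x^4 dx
Using power rule: ∫ 6x^4 dx=6/5 x^5+C=(6/5)x^5+C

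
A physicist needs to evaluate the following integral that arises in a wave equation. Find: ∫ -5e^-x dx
Since d/dx[e^-x] = - e^-x, we get 5e^-x+C

Answer: 5e^-x+C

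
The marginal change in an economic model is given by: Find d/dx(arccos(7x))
d/dx[arccos(u)] = -u'/√(1-u²), u = 7x, u' = 7

Answer: -7/√(1-49x²)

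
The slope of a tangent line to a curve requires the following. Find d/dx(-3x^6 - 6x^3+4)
Power rule: d/dx(ax^n)=n·a·x^(n-1)
Term by term: -18·x^5-18·x^2

Answer: -18x^5-18x^2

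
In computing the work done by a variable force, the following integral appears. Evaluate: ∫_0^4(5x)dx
Step 1: Find antiderivative F(x) = (5/2)x^2
Step 2: F(4) - F(0) = 40 - (0) = 40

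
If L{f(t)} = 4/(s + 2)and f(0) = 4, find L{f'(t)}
L{f'(t)}=s·F(s) - f(0)=4s/(s + 2) - 4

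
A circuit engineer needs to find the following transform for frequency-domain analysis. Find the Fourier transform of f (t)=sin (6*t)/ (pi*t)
sin(W * t)/(pi * t)=(W/pi) * sinc(W * t/pi) is the impulse response of the ideal low-pass filter with cutoff W (here W=6).
Its Fourier transform is a rectangular function:
F(omega)=1 for |omega| < 6, 0 otherwise

Answer: rect(omega/12) [i.e., 1 for |omega| < 6, 0 otherwise]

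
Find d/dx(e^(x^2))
Chain rule: d/dx[e^u] = e^u · u' where u = x^2
u' = 2x

Answer: 2x·e^(x^2)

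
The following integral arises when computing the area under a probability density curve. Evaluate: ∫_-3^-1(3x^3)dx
Step 1: Find antiderivative F(x) = (3/4)x^4
Step 2: F(-1) - F(-3) = 3/4 - (243/4) = -60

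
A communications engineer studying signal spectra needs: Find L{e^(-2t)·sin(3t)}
First shifting: L{e^(at)f(t)} = F(s-a)
L{sin(3t)} = 3/(s²+9)
Shift: 3/((s+2)²+9)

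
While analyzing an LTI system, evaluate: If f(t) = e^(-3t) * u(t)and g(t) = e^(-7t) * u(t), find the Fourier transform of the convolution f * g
By the convolution theorem: F{f*g}=F(omega)*G(omega)
F(omega)=1/(3 + j*omega), G(omega)=1/(7 + j*omega)
F{f*g}=1/((3 + j*omega)(7 + j*omega))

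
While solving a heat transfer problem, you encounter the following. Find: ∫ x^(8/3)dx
Power rule: ∫ x^(8/3) dx=x^(11/3)/(11/3) + C

Answer: (3/11)·x^(11/3) + C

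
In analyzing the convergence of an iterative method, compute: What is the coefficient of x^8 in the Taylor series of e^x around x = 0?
Taylor series of e^x = Σ x^n/n!
Coefficient of x^8 = 1/8! = 1/40320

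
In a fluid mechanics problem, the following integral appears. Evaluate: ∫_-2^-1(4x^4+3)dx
Step 1: Find antiderivative F(x) = (4/5)x^5 + 3x
Step 2: F(-1) - F(-2) = -19/5 - (-158/5) = 139/5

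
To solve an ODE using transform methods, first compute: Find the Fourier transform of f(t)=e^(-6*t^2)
The Fourier transform of a Gaussian e^(-a * t^2) is sqrt(pi/a) * e^(-omega^2/(4a)).
With a = 6: F(omega) = sqrt(pi/6) * e^(-omega^2/24)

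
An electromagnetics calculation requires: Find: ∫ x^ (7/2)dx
Power rule: ∫ x^(7/2) dx=x^(9/2)/(9/2) + C

Answer: (2/9)·x^(9/2) + C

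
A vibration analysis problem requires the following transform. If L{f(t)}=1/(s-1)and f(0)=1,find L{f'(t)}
L{f'(t)}=s·F(s) - f(0)=s/(s-1) - 1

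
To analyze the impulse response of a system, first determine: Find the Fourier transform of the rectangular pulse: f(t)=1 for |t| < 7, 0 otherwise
F(omega)=integral from -7 to 7 of e^(-j*omega*t) dt
=2*sin(7*omega)/omega=14*sinc(7*omega/pi)

Answer: 2*sin(7*omega)/omega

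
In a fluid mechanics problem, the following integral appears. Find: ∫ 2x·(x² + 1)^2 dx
Let u = x²+1, du = 2x dx
∫ u^2 du = u^3/3+C

Answer: (x²+1)^3/3+C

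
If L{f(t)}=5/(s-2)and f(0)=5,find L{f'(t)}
L{f'(t)}=s·F(s) - f(0)=5s/(s-2)-5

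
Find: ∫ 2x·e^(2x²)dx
Let u=2x², du=4x dx
∫ (1/2)e^u du=e^u/2+C

Answer: e^(2x²)/2+C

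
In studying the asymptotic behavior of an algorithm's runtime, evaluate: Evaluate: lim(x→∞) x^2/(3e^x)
Apply L'Hôpital 2 times (∞/∞ each time):
Eventually get 2!/(3e^x) → 0

Answer: 0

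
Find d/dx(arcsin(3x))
d/dx[arcsin(u)] = u'/√(1-u²), u = 3x, u' = 3

Answer: 3/√(1-9x²)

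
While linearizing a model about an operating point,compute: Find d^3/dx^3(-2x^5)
Apply power rule 3 times:
d^1: -10x^4
d^2: -40x^3
d^3: -120x^2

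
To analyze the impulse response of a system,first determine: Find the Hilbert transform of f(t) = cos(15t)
The Hilbert transform shifts each frequency component by -pi/2.
H{cos(wt)}=sin(wt)
With w=15: H{cos(15t)}=sin(15t)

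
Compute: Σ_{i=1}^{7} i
Using formula: Σ i^1=n(n + 1)/2=7·8/2=28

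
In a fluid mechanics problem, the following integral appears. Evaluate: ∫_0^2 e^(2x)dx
Antiderivative: (1/2)e^(2x)
Evaluate: (1/2)(e^4-1)

Answer: (e^4-1)/2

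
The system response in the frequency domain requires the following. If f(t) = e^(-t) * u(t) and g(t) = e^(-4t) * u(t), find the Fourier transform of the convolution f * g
By the convolution theorem: F{f*g}=F(omega)*G(omega)
F(omega)=1/(1+j*omega), G(omega)=1/(4+j*omega)
F{f*g}=1/((1+j*omega)(4+j*omega))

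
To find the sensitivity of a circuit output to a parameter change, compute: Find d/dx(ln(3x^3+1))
Chain rule: d/dx[ln(u)] = u'/u where u = 3x^3+1
u' = 9x^2

Answer: (9x^2)/(3x^3+1)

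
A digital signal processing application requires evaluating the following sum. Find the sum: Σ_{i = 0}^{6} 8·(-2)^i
Geometric series: S=a(1 - r^n)/(1 - r)
a=8, r=-2, n=7
S=8(1+128)/3=344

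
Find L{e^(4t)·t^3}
First shifting: L{e^(at)f(t)} = F(s-a)
L{t^3} = 6/s^4
Shift s → s-4: 6/(s-4)^4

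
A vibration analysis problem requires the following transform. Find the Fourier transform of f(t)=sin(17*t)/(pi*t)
sin(W * t)/(pi * t)=(W/pi) * sinc(W * t/pi) is the impulse response of the ideal low-pass filter with cutoff W (here W=17).
Its Fourier transform is a rectangular function:
F(omega)=1 for |omega| < 17, 0 otherwise

Answer: rect(omega/34) [i.e., 1 for |omega| < 17, 0 otherwise]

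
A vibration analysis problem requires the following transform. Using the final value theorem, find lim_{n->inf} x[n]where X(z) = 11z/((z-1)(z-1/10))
Final value theorem: lim x[n] = lim_{z->1} (z-1)*X(z)
(z-1)*X(z) = 11z/(z-1/10)
As z->1: 11/(1 - 1/10) = 11/(9/10) = 110/9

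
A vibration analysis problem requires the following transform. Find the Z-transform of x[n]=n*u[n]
Standard pair: Z{n * u[n]}=z/(z-1)^2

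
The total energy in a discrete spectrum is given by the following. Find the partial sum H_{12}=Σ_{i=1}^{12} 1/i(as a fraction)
H_12 = 1+1/2+1/3+...+1/12
= 86021/27720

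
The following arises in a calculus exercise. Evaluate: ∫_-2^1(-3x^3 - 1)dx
Step 1: Find antiderivative F(x) = (-3/4)x^4 - x
Step 2: F(1) - F(-2) = -7/4 - (-10) = 33/4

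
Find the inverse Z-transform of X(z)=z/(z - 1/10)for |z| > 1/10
Standard pair: z/(z-a) <-> a^n*u[n] for causal signals
With a=1/10: x[n]=(1/10)^n*u[n]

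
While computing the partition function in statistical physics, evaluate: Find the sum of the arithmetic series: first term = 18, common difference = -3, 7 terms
Last term: a_n = 18+(7-1)·-3 = 0
Sum = n(a_1+a_n)/2 = 7(18+0)/2 = 63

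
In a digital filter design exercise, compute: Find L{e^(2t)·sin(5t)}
First shifting: L{e^(at)f(t)} = F(s-a)
L{sin(5t)} = 5/(s² + 25)
Shift: 5/((s-2)² + 25)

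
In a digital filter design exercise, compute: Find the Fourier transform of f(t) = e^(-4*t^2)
The Fourier transform of a Gaussian e^(-a*t^2) is sqrt(pi/a)*e^(-omega^2/(4a)).
With a = 4: F(omega) = sqrt(pi)/2*e^(-omega^2/16)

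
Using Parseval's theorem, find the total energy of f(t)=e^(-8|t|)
Parseval's theorem: E=integral |f(t)|^2 dt=(1/2pi) integral |F(omega)|^2 domega
E=integral_{-inf}^{inf} e^(-16|t|) dt=2*integral_0^inf e^(-16t) dt=2/(2*8)=1/8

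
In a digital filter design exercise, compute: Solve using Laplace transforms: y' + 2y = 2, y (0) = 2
Take L of both sides: sY(s) - 2 + 2Y(s) = 2/s
Y(s)(s + 2) = 2/s + 2
Y(s) = 2/(s(s + 2)) + 2/(s + 2)
Partial fractions: 2/(s(s + 2)) = 1/s - 1/(s + 2)
So Y(s) = 1/s + 1/(s + 2)
Inverse transform (L^(-1){1/s} = 1, L^(-1){1/(s + 2)} = e^(-2t)):

Answer: y(t) = 1 + e^(-2t)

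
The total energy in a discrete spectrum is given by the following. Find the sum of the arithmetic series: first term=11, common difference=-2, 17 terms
Last term: a_n = 11 + (17 - 1)·-2 = -21
Sum = n(a_1 + a_n)/2 = 17(11 + (-21))/2 = -85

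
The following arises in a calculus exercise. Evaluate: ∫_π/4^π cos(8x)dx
Antiderivative: sin(8x)/8
Evaluate at bounds: [sin(8·π)/8] - [sin(8·π/4)/8]
= ((0) - (0))/8 = 0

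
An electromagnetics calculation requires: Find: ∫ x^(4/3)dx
Power rule: ∫ x^(4/3) dx = x^(7/3)/(7/3) + C

Answer: (3/7)·x^(7/3) + C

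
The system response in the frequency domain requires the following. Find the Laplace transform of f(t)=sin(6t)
L{sin(wt)}=w/(s² + w²)
L{sin(6t)}=6/(s² + 36)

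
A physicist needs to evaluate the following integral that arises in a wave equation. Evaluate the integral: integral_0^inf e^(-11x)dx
integral_0^inf e^(-11x) dx=[-1/11 * e^(-11x)]_0^inf
=0 - (-1/11)=1/11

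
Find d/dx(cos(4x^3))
Chain rule: d/dx[cos(u)]=-sin(u)·u' where u=4x^3
u'=12x^2

Answer: -12x^2·sin(4x^3)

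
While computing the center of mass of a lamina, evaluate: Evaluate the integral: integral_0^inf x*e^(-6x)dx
This is a Gamma integral. Substitute u = 6x (du = 6 dx):
integral_0^inf x * e^(-6x) dx = (1/6^2) integral_0^inf u^1 * e^(-u) du
= Gamma(2)/6^2 = 1!/6^2 = 1/36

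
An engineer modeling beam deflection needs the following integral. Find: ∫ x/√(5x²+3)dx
Let u=5x²+3, du=10x dx
∫ (1/10)·u^(-1/2) du=√u/5+C

Answer: √(5x²+3)/5+C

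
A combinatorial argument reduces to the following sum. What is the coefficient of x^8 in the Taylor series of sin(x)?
sin(x) has only odd powers. Coefficient of x^8 = 0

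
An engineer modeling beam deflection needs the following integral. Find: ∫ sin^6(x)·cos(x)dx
Let u=sin(x), du=cos(x) dx
∫ u^6 du=u^7/7 + C

Answer: sin^7(x)/7 + C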